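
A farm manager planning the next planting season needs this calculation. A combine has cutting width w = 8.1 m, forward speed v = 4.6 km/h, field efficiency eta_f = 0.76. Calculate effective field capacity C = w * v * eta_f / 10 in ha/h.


C = w * v * eta_f / 10
  = 8.1 * 4.6 * 0.76 / 10
  = 28.32 / 10
  = 2.83 ha/h


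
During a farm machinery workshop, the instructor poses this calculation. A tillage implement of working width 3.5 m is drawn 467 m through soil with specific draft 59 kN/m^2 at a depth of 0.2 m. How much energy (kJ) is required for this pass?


E = k * d * w * L
  = 59 * 0.2 * 3.5 * 467
  = 19287.10 kJ


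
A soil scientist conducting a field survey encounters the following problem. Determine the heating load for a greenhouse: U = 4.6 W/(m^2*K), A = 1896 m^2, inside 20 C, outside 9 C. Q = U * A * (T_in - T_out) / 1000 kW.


dT = 20 - (9) = 11 K
Q = U * A * dT
  = 4.6 * 1896 * 11
  = 95937.60 W = 95.94 kW


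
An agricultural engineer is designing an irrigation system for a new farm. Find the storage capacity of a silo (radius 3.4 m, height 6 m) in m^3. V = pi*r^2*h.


V = pi * r^2 * h
  = pi * 3.4^2 * 6
  = pi * 11.56 * 6
  = 217.90 m^3


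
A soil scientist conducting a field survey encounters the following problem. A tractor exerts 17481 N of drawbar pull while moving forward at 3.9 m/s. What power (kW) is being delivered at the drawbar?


P = F * v / 1000
  = 17481 * 3.9 / 1000
  = 68175.90 / 1000
  = 68.18 kW


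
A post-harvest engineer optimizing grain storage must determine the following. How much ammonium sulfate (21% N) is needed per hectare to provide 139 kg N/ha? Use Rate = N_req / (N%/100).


Rate = N_required / (N_content / 100)
     = 139 / (21 / 100)
     = 139 / 0.21
     = 661.90 kg/ha


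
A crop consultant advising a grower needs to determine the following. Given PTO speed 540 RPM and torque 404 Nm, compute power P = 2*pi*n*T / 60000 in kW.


P = 2*pi*n*T / 60000
  = 2*pi * 540 * 404 / 60000
  = 1370739.71 / 60000
  = 22.85 kW


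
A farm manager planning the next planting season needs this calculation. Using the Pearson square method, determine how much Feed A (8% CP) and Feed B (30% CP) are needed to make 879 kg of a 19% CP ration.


parts_A = CP_b - target = 30 - 19 = 11
parts_B = target - CP_a = 19 - 8 = 11
total_parts = 11 + 11 = 22
Feed A = 879 * 11 / 22 = 439.50 kg
Feed B = 879 * 11 / 22 = 439.50 kg


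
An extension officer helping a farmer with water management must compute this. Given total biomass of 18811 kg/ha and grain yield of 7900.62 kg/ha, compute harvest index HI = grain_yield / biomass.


HI = grain_yield / biomass
   = 7900.62 / 18811
   = 0.42


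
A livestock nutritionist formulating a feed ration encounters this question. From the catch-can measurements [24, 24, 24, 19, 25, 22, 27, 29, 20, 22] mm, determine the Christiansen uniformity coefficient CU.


xbar = 236 / 10 = 23.600
sum|xi - xbar| = 22.800
CU = 100 * (1 - 22.800 / (10 * 23.600))
   = 100 * (1 - 0.0966)
   = 90.34%


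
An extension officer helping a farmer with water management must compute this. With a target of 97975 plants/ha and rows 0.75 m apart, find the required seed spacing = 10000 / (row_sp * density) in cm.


spacing = 10000 / (row_sp * density)
        = 10000 / (0.75 * 97975)
        = 10000 / 73481.25
        = 0.13609 m = 13.61 cm


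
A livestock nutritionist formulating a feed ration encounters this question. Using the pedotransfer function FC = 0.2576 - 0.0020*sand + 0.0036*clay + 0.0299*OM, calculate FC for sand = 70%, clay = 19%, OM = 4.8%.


FC = 0.2576 - 0.0020*70 + 0.0036*19 + 0.0299*4.8
   = 0.2576 - 0.1400 + 0.0684 + 0.1435
   = 0.3295


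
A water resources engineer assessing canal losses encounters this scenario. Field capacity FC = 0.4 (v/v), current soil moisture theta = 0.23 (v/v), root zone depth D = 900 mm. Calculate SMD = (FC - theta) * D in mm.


SMD = (FC - theta) * D
    = (0.4 - 0.23) * 900
    = 0.170 * 900
    = 153 mm


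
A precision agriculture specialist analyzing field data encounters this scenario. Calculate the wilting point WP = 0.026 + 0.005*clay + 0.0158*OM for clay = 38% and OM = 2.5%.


WP = 0.026 + 0.005*38 + 0.0158*2.5
   = 0.026 + 0.1900 + 0.0395
   = 0.2555


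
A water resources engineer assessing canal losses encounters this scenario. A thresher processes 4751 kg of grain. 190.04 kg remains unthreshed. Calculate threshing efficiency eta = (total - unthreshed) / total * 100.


eta = (total - unthreshed) / total * 100
    = (4751 - 190.04) / 4751 * 100
    = 4560.96 / 4751 * 100
    = 96%


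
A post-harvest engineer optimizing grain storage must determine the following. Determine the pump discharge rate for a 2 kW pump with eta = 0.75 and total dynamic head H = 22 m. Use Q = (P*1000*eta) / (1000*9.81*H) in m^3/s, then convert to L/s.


Q = (P * 1000 * eta) / (rho * g * H)
  = (2 * 1000 * 0.75) / (1000 * 9.81 * 22)
  = 1500 / 215820
  = 0.00695 m^3/s = 6.95 L/s


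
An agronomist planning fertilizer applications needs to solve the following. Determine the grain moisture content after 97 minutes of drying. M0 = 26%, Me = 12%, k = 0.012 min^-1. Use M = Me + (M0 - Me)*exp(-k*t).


M = Me + (M0 - Me) * e^(-k*t)
  = 12 + (26 - 12) * e^(-0.012*97)
  = 12 + 14 * e^(-1.164)
  = 12 + 14 * 0.31223
  = 12 + 4.3713
  = 16.37%


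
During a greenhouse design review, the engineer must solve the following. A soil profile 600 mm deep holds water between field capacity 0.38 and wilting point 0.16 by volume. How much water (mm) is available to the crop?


AW = (FC - WP) * D
   = (0.38 - 0.16) * 600
   = 0.22 * 600
   = 132 mm


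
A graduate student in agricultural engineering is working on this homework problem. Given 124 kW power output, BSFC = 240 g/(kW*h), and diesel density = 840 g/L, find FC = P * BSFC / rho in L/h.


FC = P * BSFC / rho_fuel
   = 124 * 240 / 840
   = 29760 / 840
   = 35.43 L/h


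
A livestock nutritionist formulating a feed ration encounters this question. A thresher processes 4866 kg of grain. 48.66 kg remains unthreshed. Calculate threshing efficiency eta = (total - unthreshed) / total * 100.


eta = (total - unthreshed) / total * 100
    = (4866 - 48.66) / 4866 * 100
    = 4817.34 / 4866 * 100
    = 99%


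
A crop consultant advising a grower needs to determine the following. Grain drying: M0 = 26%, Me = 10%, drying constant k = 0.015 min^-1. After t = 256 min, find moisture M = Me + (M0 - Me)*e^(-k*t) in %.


M = Me + (M0 - Me) * e^(-k*t)
  = 10 + (26 - 10) * e^(-0.015*256)
  = 10 + 16 * e^(-3.840)
  = 10 + 16 * 0.02149
  = 10 + 0.3439
  = 10.34%


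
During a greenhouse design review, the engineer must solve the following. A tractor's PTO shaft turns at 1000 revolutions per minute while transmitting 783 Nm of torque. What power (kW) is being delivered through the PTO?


P = 2*pi*n*T / 60000
  = 2*pi * 1000 * 783 / 60000
  = 4919734.10 / 60000
  = 82.00 kW


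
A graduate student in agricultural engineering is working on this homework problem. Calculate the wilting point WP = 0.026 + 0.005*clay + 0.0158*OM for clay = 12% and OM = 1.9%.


WP = 0.026 + 0.005*12 + 0.0158*1.9
   = 0.026 + 0.0600 + 0.0300
   = 0.1160


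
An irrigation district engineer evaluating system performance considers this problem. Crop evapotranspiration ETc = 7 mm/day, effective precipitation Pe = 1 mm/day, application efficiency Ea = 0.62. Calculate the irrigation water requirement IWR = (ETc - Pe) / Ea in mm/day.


IWR = (ETc - Pe) / Ea
    = (7 - 1) / 0.62
    = 6 / 0.62
    = 9.68 mm/day


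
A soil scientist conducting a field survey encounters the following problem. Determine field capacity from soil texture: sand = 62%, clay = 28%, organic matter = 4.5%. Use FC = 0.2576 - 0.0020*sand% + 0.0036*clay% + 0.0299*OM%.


FC = 0.2576 - 0.0020*62 + 0.0036*28 + 0.0299*4.5
   = 0.2576 - 0.1240 + 0.1008 + 0.1346
   = 0.3690


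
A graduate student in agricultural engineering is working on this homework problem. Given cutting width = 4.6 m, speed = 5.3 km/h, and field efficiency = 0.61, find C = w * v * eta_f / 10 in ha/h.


C = w * v * eta_f / 10
  = 4.6 * 5.3 * 0.61 / 10
  = 14.87 / 10
  = 1.49 ha/h


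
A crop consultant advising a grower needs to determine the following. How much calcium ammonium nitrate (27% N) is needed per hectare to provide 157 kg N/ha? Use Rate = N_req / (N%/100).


Rate = N_required / (N_content / 100)
     = 157 / (27 / 100)
     = 157 / 0.27
     = 581.48 kg/ha


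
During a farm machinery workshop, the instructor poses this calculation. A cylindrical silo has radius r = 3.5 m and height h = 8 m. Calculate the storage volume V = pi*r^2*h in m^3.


V = pi * r^2 * h
  = pi * 3.5^2 * 8
  = pi * 12.25 * 8
  = 307.88 m^3


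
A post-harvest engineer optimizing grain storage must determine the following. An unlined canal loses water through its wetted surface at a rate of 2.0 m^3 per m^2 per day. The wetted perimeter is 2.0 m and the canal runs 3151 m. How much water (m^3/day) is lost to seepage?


S = C * P * L
  = 2.0 * 2.0 * 3151
  = 12604 m^3/day


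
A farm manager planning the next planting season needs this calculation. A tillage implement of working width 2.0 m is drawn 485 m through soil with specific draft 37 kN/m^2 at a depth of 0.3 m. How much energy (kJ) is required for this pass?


E = k * d * w * L
  = 37 * 0.3 * 2.0 * 485
  = 10767 kJ


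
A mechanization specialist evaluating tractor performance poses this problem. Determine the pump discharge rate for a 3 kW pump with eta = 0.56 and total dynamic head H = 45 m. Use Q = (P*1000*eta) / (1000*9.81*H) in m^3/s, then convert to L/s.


Q = (P * 1000 * eta) / (rho * g * H)
  = (3 * 1000 * 0.56) / (1000 * 9.81 * 45)
  = 1680 / 441450
  = 0.00381 m^3/s = 3.81 L/s


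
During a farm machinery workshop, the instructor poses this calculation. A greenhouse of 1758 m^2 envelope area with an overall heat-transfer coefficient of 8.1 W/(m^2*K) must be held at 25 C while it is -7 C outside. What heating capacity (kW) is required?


dT = 25 - (-7) = 32 K
Q = U * A * dT
  = 8.1 * 1758 * 32
  = 455673.60 W = 455.67 kW


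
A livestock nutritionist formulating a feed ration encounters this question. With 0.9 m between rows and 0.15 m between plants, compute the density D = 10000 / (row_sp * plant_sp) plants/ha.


D = 10000 / (row_sp * plant_sp)
  = 10000 / (0.9 * 0.15)
  = 10000 / 0.1350
  = 74074.07 plants/ha


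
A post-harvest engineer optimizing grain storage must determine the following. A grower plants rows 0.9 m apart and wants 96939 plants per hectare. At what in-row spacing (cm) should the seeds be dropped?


spacing = 10000 / (row_sp * density)
        = 10000 / (0.9 * 96939)
        = 10000 / 87245.10
        = 0.11462 m = 11.46 cm


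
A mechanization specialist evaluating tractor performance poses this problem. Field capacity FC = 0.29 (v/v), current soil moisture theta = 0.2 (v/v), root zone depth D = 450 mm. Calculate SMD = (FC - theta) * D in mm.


SMD = (FC - theta) * D
    = (0.29 - 0.2) * 450
    = 0.090 * 450
    = 40.50 mm


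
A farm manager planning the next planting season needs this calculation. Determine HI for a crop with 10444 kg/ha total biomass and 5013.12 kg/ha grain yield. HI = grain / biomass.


HI = grain_yield / biomass
   = 5013.12 / 10444
   = 0.48


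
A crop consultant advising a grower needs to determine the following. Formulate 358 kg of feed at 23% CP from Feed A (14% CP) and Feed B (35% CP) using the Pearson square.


parts_A = CP_b - target = 35 - 23 = 12
parts_B = target - CP_a = 23 - 14 = 9
total_parts = 12 + 9 = 21
Feed A = 358 * 12 / 21 = 204.57 kg
Feed B = 358 * 9 / 21 = 153.43 kg

204.57 kg


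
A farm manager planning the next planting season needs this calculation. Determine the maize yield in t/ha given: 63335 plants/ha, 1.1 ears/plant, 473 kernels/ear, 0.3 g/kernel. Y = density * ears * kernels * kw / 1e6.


Y = density * ears * kernels * kw
  = 63335 * 1.1 * 473 * 0.3 g/ha
  = 9885960.15 g/ha
  = 9885.96 kg/ha = 9.89 t/ha


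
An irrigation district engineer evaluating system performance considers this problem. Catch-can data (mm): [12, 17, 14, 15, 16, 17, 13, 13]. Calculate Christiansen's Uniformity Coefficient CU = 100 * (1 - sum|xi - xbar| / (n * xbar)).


xbar = 117 / 8 = 14.625
sum|xi - xbar| = 13
CU = 100 * (1 - 13 / (8 * 14.625))
   = 100 * (1 - 0.1111)
   = 88.89%


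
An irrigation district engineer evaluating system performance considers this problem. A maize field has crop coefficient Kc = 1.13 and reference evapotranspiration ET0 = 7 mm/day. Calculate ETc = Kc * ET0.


ETc = Kc * ET0
    = 1.13 * 7
    = 7.91 mm/day


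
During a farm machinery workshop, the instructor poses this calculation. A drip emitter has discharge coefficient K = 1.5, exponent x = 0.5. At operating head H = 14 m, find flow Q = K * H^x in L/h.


Q = K * H^x
  = 1.5 * 14^0.5
  = 1.5 * 3.7417
  = 5.61 L/h


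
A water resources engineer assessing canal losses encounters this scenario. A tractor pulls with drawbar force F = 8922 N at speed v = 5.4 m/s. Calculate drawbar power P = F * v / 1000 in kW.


P = F * v / 1000
  = 8922 * 5.4 / 1000
  = 48178.80 / 1000
  = 48.18 kW


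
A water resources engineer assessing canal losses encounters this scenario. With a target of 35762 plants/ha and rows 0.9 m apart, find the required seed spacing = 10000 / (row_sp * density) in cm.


spacing = 10000 / (row_sp * density)
        = 10000 / (0.9 * 35762)
        = 10000 / 32185.80
        = 0.31070 m = 31.07 cm


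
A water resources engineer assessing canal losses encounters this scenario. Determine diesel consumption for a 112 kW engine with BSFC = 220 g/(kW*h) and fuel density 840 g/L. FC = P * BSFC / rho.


FC = P * BSFC / rho_fuel
   = 112 * 220 / 840
   = 24640 / 840
   = 29.33 L/h


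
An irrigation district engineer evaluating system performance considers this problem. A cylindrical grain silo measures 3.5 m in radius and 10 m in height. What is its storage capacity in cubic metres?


V = pi * r^2 * h
  = pi * 3.5^2 * 10
  = pi * 12.25 * 10
  = 384.85 m^3


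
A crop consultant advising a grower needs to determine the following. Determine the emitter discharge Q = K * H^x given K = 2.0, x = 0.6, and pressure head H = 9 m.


Q = K * H^x
  = 2.0 * 9^0.6
  = 2.0 * 3.7372
  = 7.47 L/h


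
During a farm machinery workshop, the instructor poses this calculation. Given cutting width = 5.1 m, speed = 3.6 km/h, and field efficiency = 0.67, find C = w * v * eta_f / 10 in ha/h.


C = w * v * eta_f / 10
  = 5.1 * 3.6 * 0.67 / 10
  = 12.30 / 10
  = 1.23 ha/h


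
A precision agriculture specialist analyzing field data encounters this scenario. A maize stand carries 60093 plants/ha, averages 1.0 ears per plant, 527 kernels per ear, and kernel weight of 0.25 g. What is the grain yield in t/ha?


Y = density * ears * kernels * kw
  = 60093 * 1.0 * 527 * 0.25 g/ha
  = 7917252.75 g/ha
  = 7917.25 kg/ha = 7.92 t/ha


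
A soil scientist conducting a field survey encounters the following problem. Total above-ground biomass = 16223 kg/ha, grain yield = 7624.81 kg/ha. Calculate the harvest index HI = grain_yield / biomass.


HI = grain_yield / biomass
   = 7624.81 / 16223
   = 0.47


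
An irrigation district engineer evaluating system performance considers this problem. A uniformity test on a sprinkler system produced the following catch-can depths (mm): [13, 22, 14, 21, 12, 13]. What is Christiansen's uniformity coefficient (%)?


xbar = 95 / 6 = 15.833
sum|xi - xbar| = 22.667
CU = 100 * (1 - 22.667 / (6 * 15.833))
   = 100 * (1 - 0.2386)
   = 76.14%


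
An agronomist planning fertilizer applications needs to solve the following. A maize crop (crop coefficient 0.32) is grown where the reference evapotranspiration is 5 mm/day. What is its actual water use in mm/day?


ETc = Kc * ET0
    = 0.32 * 5
    = 1.60 mm/day


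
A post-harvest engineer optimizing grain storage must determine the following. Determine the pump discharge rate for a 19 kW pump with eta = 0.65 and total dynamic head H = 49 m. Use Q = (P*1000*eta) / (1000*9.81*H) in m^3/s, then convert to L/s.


Q = (P * 1000 * eta) / (rho * g * H)
  = (19 * 1000 * 0.65) / (1000 * 9.81 * 49)
  = 12350 / 480690
  = 0.02569 m^3/s = 25.69 L/s


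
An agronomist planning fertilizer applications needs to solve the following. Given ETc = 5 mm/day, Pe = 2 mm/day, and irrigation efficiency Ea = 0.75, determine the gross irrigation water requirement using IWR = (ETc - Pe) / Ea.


IWR = (ETc - Pe) / Ea
    = (5 - 2) / 0.75
    = 3 / 0.75
    = 4 mm/day


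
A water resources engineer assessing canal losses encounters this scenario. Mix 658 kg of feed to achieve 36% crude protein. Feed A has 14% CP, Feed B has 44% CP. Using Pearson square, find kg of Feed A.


parts_A = CP_b - target = 44 - 36 = 8
parts_B = target - CP_a = 36 - 14 = 22
total_parts = 8 + 22 = 30
Feed A = 658 * 8 / 30 = 175.47 kg
Feed B = 658 * 22 / 30 = 482.53 kg

175.47 kg


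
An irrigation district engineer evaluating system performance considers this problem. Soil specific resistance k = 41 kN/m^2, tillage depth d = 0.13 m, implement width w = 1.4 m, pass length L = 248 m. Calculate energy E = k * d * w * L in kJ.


E = k * d * w * L
  = 41 * 0.13 * 1.4 * 248
  = 1850.58 kJ


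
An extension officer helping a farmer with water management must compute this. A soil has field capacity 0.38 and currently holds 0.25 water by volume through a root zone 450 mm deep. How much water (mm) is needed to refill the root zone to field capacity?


SMD = (FC - theta) * D
    = (0.38 - 0.25) * 450
    = 0.130 * 450
    = 58.50 mm


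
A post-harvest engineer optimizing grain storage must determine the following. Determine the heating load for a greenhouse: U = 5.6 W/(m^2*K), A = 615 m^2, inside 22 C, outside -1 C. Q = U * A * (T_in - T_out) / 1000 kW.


dT = 22 - (-1) = 23 K
Q = U * A * dT
  = 5.6 * 615 * 23
  = 79212 W = 79.21 kW


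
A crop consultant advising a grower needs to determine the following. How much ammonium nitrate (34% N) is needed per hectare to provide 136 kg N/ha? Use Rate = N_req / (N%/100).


Rate = N_required / (N_content / 100)
     = 136 / (34 / 100)
     = 136 / 0.34
     = 400 kg/ha


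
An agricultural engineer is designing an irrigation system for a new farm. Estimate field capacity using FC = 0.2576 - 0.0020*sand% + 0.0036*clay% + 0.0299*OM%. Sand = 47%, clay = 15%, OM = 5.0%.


FC = 0.2576 - 0.0020*47 + 0.0036*15 + 0.0299*5.0
   = 0.2576 - 0.0940 + 0.0540 + 0.1495
   = 0.3671


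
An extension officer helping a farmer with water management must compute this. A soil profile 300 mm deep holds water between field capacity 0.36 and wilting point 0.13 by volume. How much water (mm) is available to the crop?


AW = (FC - WP) * D
   = (0.36 - 0.13) * 300
   = 0.23 * 300
   = 69 mm


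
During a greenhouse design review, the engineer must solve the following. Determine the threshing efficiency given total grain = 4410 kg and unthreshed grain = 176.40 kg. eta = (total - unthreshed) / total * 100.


eta = (total - unthreshed) / total * 100
    = (4410 - 176.40) / 4410 * 100
    = 4233.60 / 4410 * 100
    = 96%


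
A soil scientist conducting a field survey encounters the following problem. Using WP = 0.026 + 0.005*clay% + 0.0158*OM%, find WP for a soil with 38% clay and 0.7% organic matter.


WP = 0.026 + 0.005*38 + 0.0158*0.7
   = 0.026 + 0.1900 + 0.0111
   = 0.2271


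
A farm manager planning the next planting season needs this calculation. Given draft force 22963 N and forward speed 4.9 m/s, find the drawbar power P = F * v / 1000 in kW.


P = F * v / 1000
  = 22963 * 4.9 / 1000
  = 112518.70 / 1000
  = 112.52 kW


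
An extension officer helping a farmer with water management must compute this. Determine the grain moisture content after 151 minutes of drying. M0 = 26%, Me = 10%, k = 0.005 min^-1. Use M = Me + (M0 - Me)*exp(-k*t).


M = Me + (M0 - Me) * e^(-k*t)
  = 10 + (26 - 10) * e^(-0.005*151)
  = 10 + 16 * e^(-0.755)
  = 10 + 16 * 0.47001
  = 10 + 7.5202
  = 17.52%


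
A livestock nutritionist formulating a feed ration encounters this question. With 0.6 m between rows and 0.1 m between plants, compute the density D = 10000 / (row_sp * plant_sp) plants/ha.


D = 10000 / (row_sp * plant_sp)
  = 10000 / (0.6 * 0.1)
  = 10000 / 0.0600
  = 166666.67 plants/ha


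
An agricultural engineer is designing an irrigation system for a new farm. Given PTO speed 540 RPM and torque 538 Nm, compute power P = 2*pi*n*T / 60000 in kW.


P = 2*pi*n*T / 60000
  = 2*pi * 540 * 538 / 60000
  = 1825391.00 / 60000
  = 30.42 kW


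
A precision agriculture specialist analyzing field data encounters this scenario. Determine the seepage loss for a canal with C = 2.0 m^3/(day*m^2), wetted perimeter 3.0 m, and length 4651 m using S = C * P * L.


S = C * P * L
  = 2.0 * 3.0 * 4651
  = 27906 m^3/day


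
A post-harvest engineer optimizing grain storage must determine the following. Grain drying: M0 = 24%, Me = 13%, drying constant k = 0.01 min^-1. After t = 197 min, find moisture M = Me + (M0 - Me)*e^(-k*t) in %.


M = Me + (M0 - Me) * e^(-k*t)
  = 13 + (24 - 13) * e^(-0.01*197)
  = 13 + 11 * e^(-1.970)
  = 13 + 11 * 0.13946
  = 13 + 1.5340
  = 14.53%


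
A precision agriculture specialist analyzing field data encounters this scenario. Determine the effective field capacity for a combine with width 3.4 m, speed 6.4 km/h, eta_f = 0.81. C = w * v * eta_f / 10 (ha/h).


C = w * v * eta_f / 10
  = 3.4 * 6.4 * 0.81 / 10
  = 17.63 / 10
  = 1.76 ha/h


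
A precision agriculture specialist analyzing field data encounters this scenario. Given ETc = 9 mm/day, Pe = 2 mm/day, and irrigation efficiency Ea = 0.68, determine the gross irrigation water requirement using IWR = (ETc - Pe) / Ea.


IWR = (ETc - Pe) / Ea
    = (9 - 2) / 0.68
    = 7 / 0.68
    = 10.29 mm/day


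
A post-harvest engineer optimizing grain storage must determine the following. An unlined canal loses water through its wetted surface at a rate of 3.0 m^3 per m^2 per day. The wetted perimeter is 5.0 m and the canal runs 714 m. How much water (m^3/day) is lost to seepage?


S = C * P * L
  = 3.0 * 5.0 * 714
  = 10710 m^3/day


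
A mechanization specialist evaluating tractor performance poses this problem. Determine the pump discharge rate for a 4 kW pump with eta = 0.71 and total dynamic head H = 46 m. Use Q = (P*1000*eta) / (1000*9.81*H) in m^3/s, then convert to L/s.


Q = (P * 1000 * eta) / (rho * g * H)
  = (4 * 1000 * 0.71) / (1000 * 9.81 * 46)
  = 2840 / 451260
  = 0.00629 m^3/s = 6.29 L/s


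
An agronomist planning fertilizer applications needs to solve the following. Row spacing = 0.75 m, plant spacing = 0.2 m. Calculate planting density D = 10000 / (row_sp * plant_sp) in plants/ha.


D = 10000 / (row_sp * plant_sp)
  = 10000 / (0.75 * 0.2)
  = 10000 / 0.1500
  = 66666.67 plants/ha


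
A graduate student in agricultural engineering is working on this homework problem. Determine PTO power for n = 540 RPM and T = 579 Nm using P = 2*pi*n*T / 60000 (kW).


P = 2*pi*n*T / 60000
  = 2*pi * 540 * 579 / 60000
  = 1964500.72 / 60000
  = 32.74 kW


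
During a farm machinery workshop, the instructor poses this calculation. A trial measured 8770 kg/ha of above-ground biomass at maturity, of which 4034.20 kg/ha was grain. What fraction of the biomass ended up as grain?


HI = grain_yield / biomass
   = 4034.20 / 8770
   = 0.46


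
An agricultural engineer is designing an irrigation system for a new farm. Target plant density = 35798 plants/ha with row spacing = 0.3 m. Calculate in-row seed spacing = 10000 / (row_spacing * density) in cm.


spacing = 10000 / (row_sp * density)
        = 10000 / (0.3 * 35798)
        = 10000 / 10739.40
        = 0.93115 m = 93.12 cm


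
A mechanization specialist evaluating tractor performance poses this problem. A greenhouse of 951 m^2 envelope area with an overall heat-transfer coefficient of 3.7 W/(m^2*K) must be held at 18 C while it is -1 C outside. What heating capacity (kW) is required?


dT = 18 - (-1) = 19 K
Q = U * A * dT
  = 3.7 * 951 * 19
  = 66855.30 W = 66.86 kW


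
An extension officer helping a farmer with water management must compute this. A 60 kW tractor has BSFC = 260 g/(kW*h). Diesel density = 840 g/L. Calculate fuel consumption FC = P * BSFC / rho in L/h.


FC = P * BSFC / rho_fuel
   = 60 * 260 / 840
   = 15600 / 840
   = 18.57 L/h


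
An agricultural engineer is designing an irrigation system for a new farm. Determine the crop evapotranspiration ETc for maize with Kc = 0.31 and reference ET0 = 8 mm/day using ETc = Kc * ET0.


ETc = Kc * ET0
    = 0.31 * 8
    = 2.48 mm/day


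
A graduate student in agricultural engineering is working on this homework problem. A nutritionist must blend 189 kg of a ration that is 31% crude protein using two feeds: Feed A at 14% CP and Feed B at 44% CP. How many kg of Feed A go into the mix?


parts_A = CP_b - target = 44 - 31 = 13
parts_B = target - CP_a = 31 - 14 = 17
total_parts = 13 + 17 = 30
Feed A = 189 * 13 / 30 = 81.90 kg
Feed B = 189 * 17 / 30 = 107.10 kg

81.90 kg


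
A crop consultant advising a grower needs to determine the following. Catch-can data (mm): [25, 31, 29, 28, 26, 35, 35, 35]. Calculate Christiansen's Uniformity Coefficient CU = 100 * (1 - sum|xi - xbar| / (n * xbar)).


xbar = 244 / 8 = 30.500
sum|xi - xbar| = 28
CU = 100 * (1 - 28 / (8 * 30.500))
   = 100 * (1 - 0.1148)
   = 88.52%


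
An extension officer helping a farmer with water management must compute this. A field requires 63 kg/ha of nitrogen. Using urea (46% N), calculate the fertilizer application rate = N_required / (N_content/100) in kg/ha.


Rate = N_required / (N_content / 100)
     = 63 / (46 / 100)
     = 63 / 0.46
     = 136.96 kg/ha


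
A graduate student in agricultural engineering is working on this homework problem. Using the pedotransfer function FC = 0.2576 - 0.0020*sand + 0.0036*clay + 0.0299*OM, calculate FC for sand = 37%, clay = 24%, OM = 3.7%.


FC = 0.2576 - 0.0020*37 + 0.0036*24 + 0.0299*3.7
   = 0.2576 - 0.0740 + 0.0864 + 0.1106
   = 0.3806


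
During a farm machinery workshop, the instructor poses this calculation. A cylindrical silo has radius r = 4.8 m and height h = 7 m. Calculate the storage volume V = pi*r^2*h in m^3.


V = pi * r^2 * h
  = pi * 4.8^2 * 7
  = pi * 23.04 * 7
  = 506.68 m^3


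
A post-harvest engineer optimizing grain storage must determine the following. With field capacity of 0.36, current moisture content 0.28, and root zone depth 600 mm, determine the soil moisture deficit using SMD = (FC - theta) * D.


SMD = (FC - theta) * D
    = (0.36 - 0.28) * 600
    = 0.080 * 600
    = 48 mm


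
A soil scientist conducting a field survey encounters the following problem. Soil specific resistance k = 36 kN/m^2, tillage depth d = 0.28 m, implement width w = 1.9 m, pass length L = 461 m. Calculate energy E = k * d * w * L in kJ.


E = k * d * w * L
  = 36 * 0.28 * 1.9 * 461
  = 8829.07 kJ


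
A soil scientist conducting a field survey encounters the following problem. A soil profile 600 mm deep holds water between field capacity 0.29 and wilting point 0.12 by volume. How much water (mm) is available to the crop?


AW = (FC - WP) * D
   = (0.29 - 0.12) * 600
   = 0.17 * 600
   = 102 mm


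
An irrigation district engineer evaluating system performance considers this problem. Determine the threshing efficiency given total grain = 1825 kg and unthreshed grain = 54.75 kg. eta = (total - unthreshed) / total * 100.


eta = (total - unthreshed) / total * 100
    = (1825 - 54.75) / 1825 * 100
    = 1770.25 / 1825 * 100
    = 97%


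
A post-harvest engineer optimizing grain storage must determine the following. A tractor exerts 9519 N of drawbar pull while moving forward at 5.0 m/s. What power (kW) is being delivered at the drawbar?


P = F * v / 1000
  = 9519 * 5.0 / 1000
  = 47595 / 1000
  = 47.60 kW


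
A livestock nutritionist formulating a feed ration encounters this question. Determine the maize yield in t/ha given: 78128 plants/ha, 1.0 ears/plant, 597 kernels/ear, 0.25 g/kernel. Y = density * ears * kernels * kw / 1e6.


Y = density * ears * kernels * kw
  = 78128 * 1.0 * 597 * 0.25 g/ha
  = 11660604 g/ha
  = 11660.60 kg/ha = 11.66 t/ha


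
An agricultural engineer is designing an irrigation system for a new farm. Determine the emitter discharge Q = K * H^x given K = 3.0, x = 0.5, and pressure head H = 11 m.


Q = K * H^x
  = 3.0 * 11^0.5
  = 3.0 * 3.3166
  = 9.95 L/h


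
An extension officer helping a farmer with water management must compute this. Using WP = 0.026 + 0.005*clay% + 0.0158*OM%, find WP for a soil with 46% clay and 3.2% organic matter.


WP = 0.026 + 0.005*46 + 0.0158*3.2
   = 0.026 + 0.2300 + 0.0506
   = 0.3066


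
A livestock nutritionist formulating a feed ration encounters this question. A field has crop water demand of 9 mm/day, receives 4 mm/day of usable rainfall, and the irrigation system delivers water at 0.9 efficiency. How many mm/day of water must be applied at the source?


IWR = (ETc - Pe) / Ea
    = (9 - 4) / 0.9
    = 5 / 0.9
    = 5.56 mm/day


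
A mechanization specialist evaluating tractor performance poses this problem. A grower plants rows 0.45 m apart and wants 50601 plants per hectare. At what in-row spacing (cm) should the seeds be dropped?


spacing = 10000 / (row_sp * density)
        = 10000 / (0.45 * 50601)
        = 10000 / 22770.45
        = 0.43917 m = 43.92 cm


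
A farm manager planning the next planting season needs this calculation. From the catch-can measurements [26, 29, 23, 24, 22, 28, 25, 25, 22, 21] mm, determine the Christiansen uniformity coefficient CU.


xbar = 245 / 10 = 24.500
sum|xi - xbar| = 21
CU = 100 * (1 - 21 / (10 * 24.500))
   = 100 * (1 - 0.0857)
   = 91.43%


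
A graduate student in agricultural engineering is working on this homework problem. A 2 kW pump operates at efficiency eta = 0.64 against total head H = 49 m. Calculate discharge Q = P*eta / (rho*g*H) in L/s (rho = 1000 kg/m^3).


Q = (P * 1000 * eta) / (rho * g * H)
  = (2 * 1000 * 0.64) / (1000 * 9.81 * 49)
  = 1280 / 480690
  = 0.00266 m^3/s = 2.66 L/s


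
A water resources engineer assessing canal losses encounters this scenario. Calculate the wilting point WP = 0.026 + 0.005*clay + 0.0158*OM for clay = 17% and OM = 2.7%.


WP = 0.026 + 0.005*17 + 0.0158*2.7
   = 0.026 + 0.0850 + 0.0427
   = 0.1537


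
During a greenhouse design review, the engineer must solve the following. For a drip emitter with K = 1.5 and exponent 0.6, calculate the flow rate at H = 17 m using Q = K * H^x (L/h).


Q = K * H^x
  = 1.5 * 17^0.6
  = 1.5 * 5.4736
  = 8.21 L/h


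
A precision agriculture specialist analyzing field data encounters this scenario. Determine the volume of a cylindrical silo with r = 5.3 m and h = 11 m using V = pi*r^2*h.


V = pi * r^2 * h
  = pi * 5.3^2 * 11
  = pi * 28.09 * 11
  = 970.72 m^3


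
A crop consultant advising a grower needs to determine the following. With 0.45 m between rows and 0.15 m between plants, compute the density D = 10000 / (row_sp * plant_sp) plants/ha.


D = 10000 / (row_sp * plant_sp)
  = 10000 / (0.45 * 0.15)
  = 10000 / 0.0675
  = 148148.15 plants/ha


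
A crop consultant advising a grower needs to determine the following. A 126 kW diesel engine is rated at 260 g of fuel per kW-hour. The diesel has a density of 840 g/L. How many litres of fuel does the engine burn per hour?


FC = P * BSFC / rho_fuel
   = 126 * 260 / 840
   = 32760 / 840
   = 39 L/h


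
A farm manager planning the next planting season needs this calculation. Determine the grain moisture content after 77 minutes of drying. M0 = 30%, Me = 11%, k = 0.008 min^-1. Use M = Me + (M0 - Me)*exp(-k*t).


M = Me + (M0 - Me) * e^(-k*t)
  = 11 + (30 - 11) * e^(-0.008*77)
  = 11 + 19 * e^(-0.616)
  = 11 + 19 * 0.54010
  = 11 + 10.2619
  = 21.26%


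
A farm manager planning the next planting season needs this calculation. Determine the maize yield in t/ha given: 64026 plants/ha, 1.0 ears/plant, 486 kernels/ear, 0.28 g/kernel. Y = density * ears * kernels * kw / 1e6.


Y = density * ears * kernels * kw
  = 64026 * 1.0 * 486 * 0.28 g/ha
  = 8712658.08 g/ha
  = 8712.66 kg/ha = 8.71 t/ha


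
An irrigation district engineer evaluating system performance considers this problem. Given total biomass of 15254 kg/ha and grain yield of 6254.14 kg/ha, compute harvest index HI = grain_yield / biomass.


HI = grain_yield / biomass
   = 6254.14 / 15254
   = 0.41


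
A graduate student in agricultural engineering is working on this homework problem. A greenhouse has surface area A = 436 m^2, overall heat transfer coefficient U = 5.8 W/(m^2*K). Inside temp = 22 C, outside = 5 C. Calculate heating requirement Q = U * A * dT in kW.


dT = 22 - (5) = 17 K
Q = U * A * dT
  = 5.8 * 436 * 17
  = 42989.60 W = 42.99 kW


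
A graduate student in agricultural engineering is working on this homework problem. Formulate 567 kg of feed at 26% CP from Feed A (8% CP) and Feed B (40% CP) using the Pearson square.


parts_A = CP_b - target = 40 - 26 = 14
parts_B = target - CP_a = 26 - 8 = 18
total_parts = 14 + 18 = 32
Feed A = 567 * 14 / 32 = 248.06 kg
Feed B = 567 * 18 / 32 = 318.94 kg

248.06 kg


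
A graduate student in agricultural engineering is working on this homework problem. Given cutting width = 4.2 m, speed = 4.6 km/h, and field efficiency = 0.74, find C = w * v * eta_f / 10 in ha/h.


C = w * v * eta_f / 10
  = 4.2 * 4.6 * 0.74 / 10
  = 14.30 / 10
  = 1.43 ha/h


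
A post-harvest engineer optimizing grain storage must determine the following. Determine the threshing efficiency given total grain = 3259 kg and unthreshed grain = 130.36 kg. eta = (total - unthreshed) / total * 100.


eta = (total - unthreshed) / total * 100
    = (3259 - 130.36) / 3259 * 100
    = 3128.64 / 3259 * 100
    = 96%


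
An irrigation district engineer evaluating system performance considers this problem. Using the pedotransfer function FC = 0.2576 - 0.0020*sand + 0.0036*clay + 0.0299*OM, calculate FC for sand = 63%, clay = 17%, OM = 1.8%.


FC = 0.2576 - 0.0020*63 + 0.0036*17 + 0.0299*1.8
   = 0.2576 - 0.1260 + 0.0612 + 0.0538
   = 0.2466


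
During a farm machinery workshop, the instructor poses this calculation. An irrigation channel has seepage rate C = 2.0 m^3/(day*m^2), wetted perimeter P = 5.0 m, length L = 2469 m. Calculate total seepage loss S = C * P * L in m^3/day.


S = C * P * L
  = 2.0 * 5.0 * 2469
  = 24690 m^3/day


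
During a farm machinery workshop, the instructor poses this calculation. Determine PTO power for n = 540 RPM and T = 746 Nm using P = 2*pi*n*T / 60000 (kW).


P = 2*pi*n*T / 60000
  = 2*pi * 540 * 746 / 60000
  = 2531118.37 / 60000
  = 42.19 kW


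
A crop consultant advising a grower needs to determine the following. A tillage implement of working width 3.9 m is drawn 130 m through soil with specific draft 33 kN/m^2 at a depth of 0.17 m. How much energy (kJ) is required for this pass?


E = k * d * w * L
  = 33 * 0.17 * 3.9 * 130
  = 2844.27 kJ


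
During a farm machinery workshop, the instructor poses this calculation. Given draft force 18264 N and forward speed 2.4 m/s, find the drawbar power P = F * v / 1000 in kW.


P = F * v / 1000
  = 18264 * 2.4 / 1000
  = 43833.60 / 1000
  = 43.83 kW


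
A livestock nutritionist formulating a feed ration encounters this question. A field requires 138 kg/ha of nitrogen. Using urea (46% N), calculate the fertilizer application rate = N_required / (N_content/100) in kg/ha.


Rate = N_required / (N_content / 100)
     = 138 / (46 / 100)
     = 138 / 0.46
     = 300 kg/ha


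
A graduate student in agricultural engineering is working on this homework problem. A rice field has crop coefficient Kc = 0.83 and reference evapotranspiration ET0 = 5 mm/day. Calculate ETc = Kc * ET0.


ETc = Kc * ET0
    = 0.83 * 5
    = 4.15 mm/day


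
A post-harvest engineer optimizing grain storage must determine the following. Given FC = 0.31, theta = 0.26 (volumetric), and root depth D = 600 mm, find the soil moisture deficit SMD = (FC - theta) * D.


SMD = (FC - theta) * D
    = (0.31 - 0.26) * 600
    = 0.050 * 600
    = 30 mm


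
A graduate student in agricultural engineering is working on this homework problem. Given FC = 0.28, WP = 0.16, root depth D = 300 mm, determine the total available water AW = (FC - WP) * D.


AW = (FC - WP) * D
   = (0.28 - 0.16) * 300
   = 0.12 * 300
   = 36 mm


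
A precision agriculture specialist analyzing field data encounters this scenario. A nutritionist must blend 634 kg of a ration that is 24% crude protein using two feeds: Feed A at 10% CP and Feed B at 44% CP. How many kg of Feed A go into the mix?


parts_A = CP_b - target = 44 - 24 = 20
parts_B = target - CP_a = 24 - 10 = 14
total_parts = 20 + 14 = 34
Feed A = 634 * 20 / 34 = 372.94 kg
Feed B = 634 * 14 / 34 = 261.06 kg

372.94 kg


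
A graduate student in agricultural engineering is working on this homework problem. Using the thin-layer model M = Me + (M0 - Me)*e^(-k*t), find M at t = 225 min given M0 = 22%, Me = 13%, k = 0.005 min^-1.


M = Me + (M0 - Me) * e^(-k*t)
  = 13 + (22 - 13) * e^(-0.005*225)
  = 13 + 9 * e^(-1.125)
  = 13 + 9 * 0.32465
  = 13 + 2.9219
  = 15.92%


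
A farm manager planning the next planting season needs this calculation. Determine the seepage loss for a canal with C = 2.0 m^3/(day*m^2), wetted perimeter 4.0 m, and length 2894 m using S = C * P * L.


S = C * P * L
  = 2.0 * 4.0 * 2894
  = 23152 m^3/day


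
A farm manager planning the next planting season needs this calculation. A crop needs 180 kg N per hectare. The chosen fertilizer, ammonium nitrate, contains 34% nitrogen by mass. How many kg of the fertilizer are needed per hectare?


Rate = N_required / (N_content / 100)
     = 180 / (34 / 100)
     = 180 / 0.34
     = 529.41 kg/ha


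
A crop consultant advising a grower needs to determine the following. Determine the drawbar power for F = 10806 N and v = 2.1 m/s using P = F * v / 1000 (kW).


P = F * v / 1000
  = 10806 * 2.1 / 1000
  = 22692.60 / 1000
  = 22.69 kW


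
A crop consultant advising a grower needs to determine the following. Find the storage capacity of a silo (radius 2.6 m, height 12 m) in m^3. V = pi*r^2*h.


V = pi * r^2 * h
  = pi * 2.6^2 * 12
  = pi * 6.76 * 12
  = 254.85 m^3


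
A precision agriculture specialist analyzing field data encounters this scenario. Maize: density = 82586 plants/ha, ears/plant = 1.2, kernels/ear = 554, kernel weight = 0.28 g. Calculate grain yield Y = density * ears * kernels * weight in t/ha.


Y = density * ears * kernels * kw
  = 82586 * 1.2 * 554 * 0.28 g/ha
  = 15372888.38 g/ha
  = 15372.89 kg/ha = 15.37 t/ha


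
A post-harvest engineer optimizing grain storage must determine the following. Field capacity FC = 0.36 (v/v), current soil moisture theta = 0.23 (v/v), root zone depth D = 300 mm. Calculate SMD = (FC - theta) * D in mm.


SMD = (FC - theta) * D
    = (0.36 - 0.23) * 300
    = 0.130 * 300
    = 39 mm


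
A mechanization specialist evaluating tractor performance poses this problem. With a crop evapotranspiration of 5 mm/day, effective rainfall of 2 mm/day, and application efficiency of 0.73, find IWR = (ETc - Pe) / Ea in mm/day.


IWR = (ETc - Pe) / Ea
    = (5 - 2) / 0.73
    = 3 / 0.73
    = 4.11 mm/day


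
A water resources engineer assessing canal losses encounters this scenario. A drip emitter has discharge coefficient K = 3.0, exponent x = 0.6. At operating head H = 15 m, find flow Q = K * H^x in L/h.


Q = K * H^x
  = 3.0 * 15^0.6
  = 3.0 * 5.0776
  = 15.23 L/h
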